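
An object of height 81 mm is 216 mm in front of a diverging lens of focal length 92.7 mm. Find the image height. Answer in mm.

For a diverging lens, f = -92.7 mm.
1/d_i = 1/f − 1/d_o = 1/(-92.70) − 1/(216) = -0.01542, so d_i = -64.86 mm.
m = −d_i/d_o = +0.3003.
|h_i| = |m|·h_o = 0.3003 × 81 = 24.3 mm. The image is virtual, upright and reduced, on the same side as the object.

24.3 mm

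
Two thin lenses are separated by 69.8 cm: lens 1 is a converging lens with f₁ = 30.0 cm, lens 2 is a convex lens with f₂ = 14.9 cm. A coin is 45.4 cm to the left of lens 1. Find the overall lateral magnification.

Lens 1: 1/d_i1 = 1/(30.0) − 1/(45.4) = 0.01131, so d_i1 = 88.44 cm; m₁ = −d_i1/d_o1 = -1.948.
d_o2 = 69.8 − (88.44) = -18.64 cm (virtual object).
Lens 2: 1/d_i2 = 1/(14.9) − 1/(-18.64) = 0.1208, so d_i2 = 8.281 cm; m₂ = −d_i2/d_o2 = +0.4442.
m = m₁·m₂ = (-1.948)(+0.4442) = -0.865.

m = -0.865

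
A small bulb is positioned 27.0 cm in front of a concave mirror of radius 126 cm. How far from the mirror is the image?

47.2 cm

f = R/2 = 126/2 = 63.00 cm.
Mirror equation: 1/s_i = 1/f − 1/s_o = 1/(63.00) − 1/(27.0) = 0.01587 − 0.03704 = -0.02116, so s_i = -47.2 cm.
The image is virtual, upright and enlarged, behind the mirror.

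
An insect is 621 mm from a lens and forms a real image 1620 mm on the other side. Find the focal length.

f = 449 mm (converging)

Real image ⇒ d_i = +1620 mm.
1/f = 1/d_o + 1/d_i = 1/(621) + 1/(1620) = 0.002228, so f = 449 mm.
Since f is positive, the lens is converging.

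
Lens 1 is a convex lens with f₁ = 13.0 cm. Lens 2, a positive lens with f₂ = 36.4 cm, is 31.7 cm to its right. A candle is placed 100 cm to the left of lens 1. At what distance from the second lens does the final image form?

Lens 1: 1/d_i1 = 1/f₁ − 1/d_o1 = 1/(13.0) − 1/(100) = 0.06692, so d_i1 = 14.94 cm.
The intermediate image is 14.94 cm to the right of lens 1, which is 31.7 − (14.94) = 16.76 cm to the left of lens 2, so d_o2 = +16.76 cm.
Lens 2: 1/d_i2 = 1/f₂ − 1/d_o2 = 1/(36.4) − 1/(16.76) = -0.03219, so d_i2 = -31.1 cm.
The final image is virtual, 31.1 cm to the left of lens 2 (overall magnification ≈ -0.28).

31.1 cm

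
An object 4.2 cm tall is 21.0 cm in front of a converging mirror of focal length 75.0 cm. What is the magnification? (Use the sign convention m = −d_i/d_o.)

1/d_i = 1/f − 1/d_o = 1/(75.00) − 1/(21.0) = -0.03429, so d_i = -29.17 cm.
m = −d_i/d_o = −(-29.17)/(21.0) = +1.39.
The image is virtual, upright and enlarged, behind the mirror.

m = +1.39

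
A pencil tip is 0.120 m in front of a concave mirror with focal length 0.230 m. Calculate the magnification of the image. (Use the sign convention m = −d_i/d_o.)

m = +2.09

1/d_i = 1/f − 1/d_o = 1/(0.2300) − 1/(0.120) = -3.986, so d_i = -0.2509 m.
m = −d_i/d_o = −(-0.2509)/(0.120) = +2.09.
The image is virtual, upright and enlarged, behind the mirror.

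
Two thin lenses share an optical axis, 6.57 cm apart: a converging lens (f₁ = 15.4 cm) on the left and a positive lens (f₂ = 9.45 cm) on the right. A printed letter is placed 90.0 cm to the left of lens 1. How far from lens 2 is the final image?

Lens 1: 1/d_i1 = 1/f₁ − 1/d_o1 = 1/(15.4) − 1/(90.0) = 0.05382, so d_i1 = 18.58 cm.
The intermediate image is 18.58 cm to the right of lens 1, which lies 12.01 cm to the right of lens 2 — a virtual object — so d_o2 = −12.01 cm.
Lens 2: 1/d_i2 = 1/f₂ − 1/d_o2 = 1/(9.45) − 1/(-12.01) = 0.1891, so d_i2 = 5.29 cm.
The final image is real, 5.29 cm to the right of lens 2 (overall magnification ≈ -0.091).

5.29 cm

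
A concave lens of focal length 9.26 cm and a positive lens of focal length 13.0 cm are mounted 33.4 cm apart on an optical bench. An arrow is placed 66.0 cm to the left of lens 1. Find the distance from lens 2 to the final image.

18.9 cm

Lens 1 is diverging, so f₁ = −9.26 cm.
Lens 1: 1/d_i1 = 1/f₁ − 1/d_o1 = 1/(-9.26) − 1/(66.0) = -0.1231, so d_i1 = -8.121 cm.
The intermediate image is 8.121 cm to the left of lens 1 (virtual), which is 33.4 − (-8.121) = 41.52 cm to the left of lens 2, so d_o2 = +41.52 cm.
Lens 2: 1/d_i2 = 1/f₂ − 1/d_o2 = 1/(13.0) − 1/(41.52) = 0.05284, so d_i2 = 18.9 cm.
The final image is real, 18.9 cm to the right of lens 2 (overall magnification ≈ -0.056).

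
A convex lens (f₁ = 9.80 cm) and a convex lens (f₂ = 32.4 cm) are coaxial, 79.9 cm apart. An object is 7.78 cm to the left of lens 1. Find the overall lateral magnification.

m = -1.84

Lens 1: 1/d_i1 = 1/(9.80) − 1/(7.78) = -0.02649, so d_i1 = -37.74 cm; m₁ = −d_i1/d_o1 = +4.851.
d_o2 = 79.9 − (-37.74) = 117.6 cm.
Lens 2: 1/d_i2 = 1/(32.4) − 1/(117.6) = 0.02236, so d_i2 = 44.72 cm; m₂ = −d_i2/d_o2 = -0.3803.
m = m₁·m₂ = (+4.851)(-0.3803) = -1.84.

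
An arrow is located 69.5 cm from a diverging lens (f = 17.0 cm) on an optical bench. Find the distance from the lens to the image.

For a diverging lens, f = -17.0 cm.
Lens equation: 1/s_i = 1/f − 1/s_o = 1/(-17.00) − 1/(69.5) = -0.05882 − 0.01439 = -0.07321, so s_i = -13.7 cm.
The image is virtual, upright and reduced, on the same side as the object.

13.7 cm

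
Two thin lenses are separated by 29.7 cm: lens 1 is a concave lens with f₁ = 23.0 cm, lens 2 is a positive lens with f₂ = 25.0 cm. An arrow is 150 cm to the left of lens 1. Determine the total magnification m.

m = -0.135

f₁ = −23.0 cm (diverging).
Lens 1: 1/d_i1 = 1/(-23.0) − 1/(150) = -0.05014, so d_i1 = -19.94 cm; m₁ = −d_i1/d_o1 = +0.1329.
d_o2 = 29.7 − (-19.94) = 49.64 cm.
Lens 2: 1/d_i2 = 1/(25.0) − 1/(49.64) = 0.01985, so d_i2 = 50.37 cm; m₂ = −d_i2/d_o2 = -1.015.
m = m₁·m₂ = (+0.1329)(-1.015) = -0.135.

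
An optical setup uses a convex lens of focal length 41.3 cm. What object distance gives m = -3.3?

53.8 cm

m = −d_i/d_o ⇒ d_i = −m·d_o.
1/f = 1/d_o + 1/d_i = 1/d_o − 1/(m·d_o) = (1 − 1/m)/d_o, so d_o = f(1 − 1/m) = (41.30)(1 − 1/(-3.3)) = 53.8 cm.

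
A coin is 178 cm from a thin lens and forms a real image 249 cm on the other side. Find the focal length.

f = 104 cm (converging)

Real image ⇒ d_i = +249 cm.
1/f = 1/d_o + 1/d_i = 1/(178) + 1/(249) = 0.009634, so f = 104 cm.
Since f is positive, the thin lens is converging.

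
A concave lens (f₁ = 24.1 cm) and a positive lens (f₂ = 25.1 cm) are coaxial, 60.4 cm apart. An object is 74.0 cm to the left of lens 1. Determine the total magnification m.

m = -0.115

f₁ = −24.1 cm (diverging).
Lens 1: 1/d_i1 = 1/(-24.1) − 1/(74.0) = -0.05501, so d_i1 = -18.18 cm; m₁ = −d_i1/d_o1 = +0.2457.
d_o2 = 60.4 − (-18.18) = 78.58 cm.
Lens 2: 1/d_i2 = 1/(25.1) − 1/(78.58) = 0.02711, so d_i2 = 36.88 cm; m₂ = −d_i2/d_o2 = -0.4693.
m = m₁·m₂ = (+0.2457)(-0.4693) = -0.115.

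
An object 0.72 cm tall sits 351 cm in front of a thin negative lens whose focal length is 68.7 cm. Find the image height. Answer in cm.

0.118 cm

For a negative lens, f = -68.7 cm.
1/d_i = 1/f − 1/d_o = 1/(-68.70) − 1/(351) = -0.01741, so d_i = -57.45 cm.
m = −d_i/d_o = +0.1637.
|h_i| = |m|·h_o = 0.1637 × 0.72 = 0.118 cm. The image is virtual, upright and reduced, on the same side as the object.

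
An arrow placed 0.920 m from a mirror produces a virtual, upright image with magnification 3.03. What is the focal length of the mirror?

f = 1.37 m (concave)

m = −d_i/d_o ⇒ d_i = −m·d_o = −(+3.03)·(0.920) = -2.788 m.
1/f = 1/d_o + 1/d_i = 1/(0.920) + 1/(-2.788) = 0.7283, so f = 1.37 m.
Since f is positive, the mirror is concave.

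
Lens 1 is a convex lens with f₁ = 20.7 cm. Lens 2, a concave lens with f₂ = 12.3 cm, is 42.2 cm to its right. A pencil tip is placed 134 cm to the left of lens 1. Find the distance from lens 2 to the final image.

7.26 cm

Lens 1: 1/d_i1 = 1/f₁ − 1/d_o1 = 1/(20.7) − 1/(134) = 0.04085, so d_i1 = 24.48 cm.
The intermediate image is 24.48 cm to the right of lens 1, which is 42.2 − (24.48) = 17.72 cm to the left of lens 2, so d_o2 = +17.72 cm.
Lens 2 is diverging, so f₂ = −12.3 cm.
Lens 2: 1/d_i2 = 1/f₂ − 1/d_o2 = 1/(-12.3) − 1/(17.72) = -0.1377, so d_i2 = -7.26 cm.
The final image is virtual, 7.26 cm to the left of lens 2 (overall magnification ≈ -0.075).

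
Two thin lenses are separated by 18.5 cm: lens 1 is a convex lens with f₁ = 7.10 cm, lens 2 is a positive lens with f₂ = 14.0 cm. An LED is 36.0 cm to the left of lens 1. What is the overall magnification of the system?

Lens 1: 1/d_i1 = 1/(7.10) − 1/(36.0) = 0.1131, so d_i1 = 8.844 cm; m₁ = −d_i1/d_o1 = -0.2457.
d_o2 = 18.5 − (8.844) = 9.656 cm.
Lens 2: 1/d_i2 = 1/(14.0) − 1/(9.656) = -0.03213, so d_i2 = -31.12 cm; m₂ = −d_i2/d_o2 = +3.223.
m = m₁·m₂ = (-0.2457)(+3.223) = -0.792.

m = -0.792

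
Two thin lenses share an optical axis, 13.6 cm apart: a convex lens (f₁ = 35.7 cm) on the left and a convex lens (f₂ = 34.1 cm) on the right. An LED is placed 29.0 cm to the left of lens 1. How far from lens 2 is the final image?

42.8 cm

Lens 1: 1/d_i1 = 1/f₁ − 1/d_o1 = 1/(35.7) − 1/(29.0) = -0.006472, so d_i1 = -154.5 cm.
The intermediate image is 154.5 cm to the left of lens 1 (virtual), which is 13.6 − (-154.5) = 168.1 cm to the left of lens 2, so d_o2 = +168.1 cm.
Lens 2: 1/d_i2 = 1/f₂ − 1/d_o2 = 1/(34.1) − 1/(168.1) = 0.02338, so d_i2 = 42.8 cm.
The final image is real, 42.8 cm to the right of lens 2 (overall magnification ≈ -1.4).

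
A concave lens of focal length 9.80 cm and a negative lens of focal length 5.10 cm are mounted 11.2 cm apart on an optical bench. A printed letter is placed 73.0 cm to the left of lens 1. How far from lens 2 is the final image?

Lens 1 is diverging, so f₁ = −9.80 cm.
Lens 1: 1/d_i1 = 1/f₁ − 1/d_o1 = 1/(-9.80) − 1/(73.0) = -0.1157, so d_i1 = -8.640 cm.
The intermediate image is 8.640 cm to the left of lens 1 (virtual), which is 11.2 − (-8.640) = 19.84 cm to the left of lens 2, so d_o2 = +19.84 cm.
Lens 2 is diverging, so f₂ = −5.10 cm.
Lens 2: 1/d_i2 = 1/f₂ − 1/d_o2 = 1/(-5.10) − 1/(19.84) = -0.2465, so d_i2 = -4.06 cm.
The final image is virtual, 4.06 cm to the left of lens 2 (overall magnification ≈ 0.024).

4.06 cm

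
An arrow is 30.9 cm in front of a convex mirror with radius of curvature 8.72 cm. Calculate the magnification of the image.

m = +0.124

f = R/2 = 8.72/2 = 4.360 cm; for a convex mirror, f = -4.360 cm.
1/d_i = 1/f − 1/d_o = 1/(-4.360) − 1/(30.9) = -0.2617, so d_i = -3.821 cm.
m = −d_i/d_o = −(-3.821)/(30.9) = +0.124.
The image is virtual, upright and reduced, behind the mirror.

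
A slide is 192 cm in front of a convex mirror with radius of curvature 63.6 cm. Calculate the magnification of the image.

f = R/2 = 63.6/2 = 31.80 cm; for a convex mirror, f = -31.80 cm.
1/d_i = 1/f − 1/d_o = 1/(-31.80) − 1/(192) = -0.03665, so d_i = -27.28 cm.
m = −d_i/d_o = −(-27.28)/(192) = +0.142.
The image is virtual, upright and reduced, behind the mirror.

m = +0.142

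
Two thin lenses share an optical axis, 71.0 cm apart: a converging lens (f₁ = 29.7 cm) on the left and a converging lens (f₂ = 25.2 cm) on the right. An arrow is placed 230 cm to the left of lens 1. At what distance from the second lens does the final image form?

Lens 1: 1/d_i1 = 1/f₁ − 1/d_o1 = 1/(29.7) − 1/(230) = 0.02932, so d_i1 = 34.10 cm.
The intermediate image is 34.10 cm to the right of lens 1, which is 71.0 − (34.10) = 36.90 cm to the left of lens 2, so d_o2 = +36.90 cm.
Lens 2: 1/d_i2 = 1/f₂ − 1/d_o2 = 1/(25.2) − 1/(36.90) = 0.01258, so d_i2 = 79.5 cm.
The final image is real, 79.5 cm to the right of lens 2 (overall magnification ≈ 0.32).

79.5 cm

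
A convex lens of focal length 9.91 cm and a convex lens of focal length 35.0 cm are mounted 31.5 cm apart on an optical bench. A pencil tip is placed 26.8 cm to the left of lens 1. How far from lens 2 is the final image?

28.7 cm

Lens 1: 1/d_i1 = 1/f₁ − 1/d_o1 = 1/(9.91) − 1/(26.8) = 0.06359, so d_i1 = 15.72 cm.
The intermediate image is 15.72 cm to the right of lens 1, which is 31.5 − (15.72) = 15.78 cm to the left of lens 2, so d_o2 = +15.78 cm.
Lens 2: 1/d_i2 = 1/f₂ − 1/d_o2 = 1/(35.0) − 1/(15.78) = -0.03480, so d_i2 = -28.7 cm.
The final image is virtual, 28.7 cm to the left of lens 2 (overall magnification ≈ -1.1).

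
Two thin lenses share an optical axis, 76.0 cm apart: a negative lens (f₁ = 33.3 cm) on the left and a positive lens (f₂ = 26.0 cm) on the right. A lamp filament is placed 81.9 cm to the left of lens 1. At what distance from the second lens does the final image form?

Lens 1 is diverging, so f₁ = −33.3 cm.
Lens 1: 1/d_i1 = 1/f₁ − 1/d_o1 = 1/(-33.3) − 1/(81.9) = -0.04224, so d_i1 = -23.67 cm.
The intermediate image is 23.67 cm to the left of lens 1 (virtual), which is 76.0 − (-23.67) = 99.67 cm to the left of lens 2, so d_o2 = +99.67 cm.
Lens 2: 1/d_i2 = 1/f₂ − 1/d_o2 = 1/(26.0) − 1/(99.67) = 0.02843, so d_i2 = 35.2 cm.
The final image is real, 35.2 cm to the right of lens 2 (overall magnification ≈ -0.10).

35.2 cm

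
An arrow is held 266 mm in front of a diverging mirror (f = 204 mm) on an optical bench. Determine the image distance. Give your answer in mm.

115 mm

For a diverging mirror, f = -204 mm.
Mirror equation: 1/v = 1/f − 1/u = 1/(-204.0) − 1/(266) = -0.004902 − 0.003759 = -0.008661, so v = -115 mm.
The image is virtual, upright and reduced, behind the mirror.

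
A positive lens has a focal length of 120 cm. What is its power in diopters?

f = 120 cm = 1.20 m.
P = 1/f = 1/(1.20 m) = +0.833 D.

P = +0.833 D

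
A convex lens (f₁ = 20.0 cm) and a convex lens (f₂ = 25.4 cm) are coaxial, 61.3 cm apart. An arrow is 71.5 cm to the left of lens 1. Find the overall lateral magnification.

Lens 1: 1/d_i1 = 1/(20.0) − 1/(71.5) = 0.03601, so d_i1 = 27.77 cm; m₁ = −d_i1/d_o1 = -0.3884.
d_o2 = 61.3 − (27.77) = 33.53 cm.
Lens 2: 1/d_i2 = 1/(25.4) − 1/(33.53) = 0.009546, so d_i2 = 104.8 cm; m₂ = −d_i2/d_o2 = -3.124.
m = m₁·m₂ = (-0.3884)(-3.124) = +1.21.

m = +1.21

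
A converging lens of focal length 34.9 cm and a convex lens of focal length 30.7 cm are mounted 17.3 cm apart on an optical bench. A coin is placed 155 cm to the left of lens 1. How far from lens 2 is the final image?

Lens 1: 1/d_i1 = 1/f₁ − 1/d_o1 = 1/(34.9) − 1/(155) = 0.02220, so d_i1 = 45.04 cm.
The intermediate image is 45.04 cm to the right of lens 1, which lies 27.74 cm to the right of lens 2 — a virtual object — so d_o2 = −27.74 cm.
Lens 2: 1/d_i2 = 1/f₂ − 1/d_o2 = 1/(30.7) − 1/(-27.74) = 0.06862, so d_i2 = 14.6 cm.
The final image is real, 14.6 cm to the right of lens 2 (overall magnification ≈ -0.15).

14.6 cm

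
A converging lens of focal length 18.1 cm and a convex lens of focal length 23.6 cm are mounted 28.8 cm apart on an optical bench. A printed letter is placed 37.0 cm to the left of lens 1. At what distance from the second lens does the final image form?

5.18 cm

Lens 1: 1/d_i1 = 1/f₁ − 1/d_o1 = 1/(18.1) − 1/(37.0) = 0.02822, so d_i1 = 35.43 cm.
The intermediate image is 35.43 cm to the right of lens 1, which lies 6.630 cm to the right of lens 2 — a virtual object — so d_o2 = −6.630 cm.
Lens 2: 1/d_i2 = 1/f₂ − 1/d_o2 = 1/(23.6) − 1/(-6.630) = 0.1932, so d_i2 = 5.18 cm.
The final image is real, 5.18 cm to the right of lens 2 (overall magnification ≈ -0.75).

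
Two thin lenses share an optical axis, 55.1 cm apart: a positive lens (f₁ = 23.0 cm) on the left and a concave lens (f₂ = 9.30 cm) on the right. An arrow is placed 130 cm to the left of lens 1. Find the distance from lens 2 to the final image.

6.93 cm

Lens 1: 1/d_i1 = 1/f₁ − 1/d_o1 = 1/(23.0) − 1/(130) = 0.03579, so d_i1 = 27.94 cm.
The intermediate image is 27.94 cm to the right of lens 1, which is 55.1 − (27.94) = 27.16 cm to the left of lens 2, so d_o2 = +27.16 cm.
Lens 2 is diverging, so f₂ = −9.30 cm.
Lens 2: 1/d_i2 = 1/f₂ − 1/d_o2 = 1/(-9.30) − 1/(27.16) = -0.1443, so d_i2 = -6.93 cm.
The final image is virtual, 6.93 cm to the left of lens 2 (overall magnification ≈ -0.055).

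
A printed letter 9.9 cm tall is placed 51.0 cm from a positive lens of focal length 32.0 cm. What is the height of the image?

1/d_i = 1/f − 1/d_o = 1/(32.00) − 1/(51.0) = 0.01164, so d_i = 85.89 cm.
m = −d_i/d_o = -1.684.
|h_i| = |m|·h_o = 1.684 × 9.9 = 16.7 cm. The image is real, inverted and enlarged, on the far side of the lens.

16.7 cm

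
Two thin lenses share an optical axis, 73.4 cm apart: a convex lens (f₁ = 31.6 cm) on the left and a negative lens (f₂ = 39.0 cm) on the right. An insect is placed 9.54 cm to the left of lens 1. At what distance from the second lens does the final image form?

26.9 cm

Lens 1: 1/d_i1 = 1/f₁ − 1/d_o1 = 1/(31.6) − 1/(9.54) = -0.07318, so d_i1 = -13.67 cm.
The intermediate image is 13.67 cm to the left of lens 1 (virtual), which is 73.4 − (-13.67) = 87.07 cm to the left of lens 2, so d_o2 = +87.07 cm.
Lens 2 is diverging, so f₂ = −39.0 cm.
Lens 2: 1/d_i2 = 1/f₂ − 1/d_o2 = 1/(-39.0) − 1/(87.07) = -0.03713, so d_i2 = -26.9 cm.
The final image is virtual, 26.9 cm to the left of lens 2 (overall magnification ≈ 0.44).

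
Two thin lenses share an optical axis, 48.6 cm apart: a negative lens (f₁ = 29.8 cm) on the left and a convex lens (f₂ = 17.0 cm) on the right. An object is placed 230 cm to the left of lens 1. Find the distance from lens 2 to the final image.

Lens 1 is diverging, so f₁ = −29.8 cm.
Lens 1: 1/d_i1 = 1/f₁ − 1/d_o1 = 1/(-29.8) − 1/(230) = -0.03790, so d_i1 = -26.38 cm.
The intermediate image is 26.38 cm to the left of lens 1 (virtual), which is 48.6 − (-26.38) = 74.98 cm to the left of lens 2, so d_o2 = +74.98 cm.
Lens 2: 1/d_i2 = 1/f₂ − 1/d_o2 = 1/(17.0) − 1/(74.98) = 0.04549, so d_i2 = 22.0 cm.
The final image is real, 22.0 cm to the right of lens 2 (overall magnification ≈ -0.034).

22.0 cm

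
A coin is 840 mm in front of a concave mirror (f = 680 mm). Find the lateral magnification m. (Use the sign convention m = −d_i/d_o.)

1/d_i = 1/f − 1/d_o = 1/(680.0) − 1/(840) = 0.0002801, so d_i = 3570 mm.
m = −d_i/d_o = −(3570)/(840) = -4.25.
The image is real, inverted and enlarged, in front of the mirror.

m = -4.25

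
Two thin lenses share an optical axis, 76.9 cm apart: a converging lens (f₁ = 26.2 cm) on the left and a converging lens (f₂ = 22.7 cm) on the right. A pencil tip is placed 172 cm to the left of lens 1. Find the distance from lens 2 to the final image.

44.8 cm

Lens 1: 1/d_i1 = 1/f₁ − 1/d_o1 = 1/(26.2) − 1/(172) = 0.03235, so d_i1 = 30.91 cm.
The intermediate image is 30.91 cm to the right of lens 1, which is 76.9 − (30.91) = 45.99 cm to the left of lens 2, so d_o2 = +45.99 cm.
Lens 2: 1/d_i2 = 1/f₂ − 1/d_o2 = 1/(22.7) − 1/(45.99) = 0.02231, so d_i2 = 44.8 cm.
The final image is real, 44.8 cm to the right of lens 2 (overall magnification ≈ 0.18).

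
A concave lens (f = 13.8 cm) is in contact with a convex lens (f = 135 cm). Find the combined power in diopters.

P₁ = 1/f₁ = 1/(-0.138 m) = -7.246 D; P₂ = 1/f₂ = 1/(1.35 m) = +0.7407 D.
For thin lenses in contact, P = P₁ + P₂ = (-7.246) + (+0.7407) = -6.51 D.

P = -6.51 D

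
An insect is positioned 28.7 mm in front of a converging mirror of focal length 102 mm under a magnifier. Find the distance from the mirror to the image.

39.9 mm

Mirror equation: 1/s_i = 1/f − 1/s_o = 1/(102.0) − 1/(28.7) = 0.009804 − 0.03484 = -0.02504, so s_i = -39.9 mm.
The image is virtual, upright and enlarged, behind the mirror.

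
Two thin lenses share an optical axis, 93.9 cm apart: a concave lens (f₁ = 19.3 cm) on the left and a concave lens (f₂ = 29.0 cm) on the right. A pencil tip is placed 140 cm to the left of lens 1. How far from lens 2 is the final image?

23.0 cm

Lens 1 is diverging, so f₁ = −19.3 cm.
Lens 1: 1/d_i1 = 1/f₁ − 1/d_o1 = 1/(-19.3) − 1/(140) = -0.05896, so d_i1 = -16.96 cm.
The intermediate image is 16.96 cm to the left of lens 1 (virtual), which is 93.9 − (-16.96) = 110.9 cm to the left of lens 2, so d_o2 = +110.9 cm.
Lens 2 is diverging, so f₂ = −29.0 cm.
Lens 2: 1/d_i2 = 1/f₂ − 1/d_o2 = 1/(-29.0) − 1/(110.9) = -0.04350, so d_i2 = -23.0 cm.
The final image is virtual, 23.0 cm to the left of lens 2 (overall magnification ≈ 0.025).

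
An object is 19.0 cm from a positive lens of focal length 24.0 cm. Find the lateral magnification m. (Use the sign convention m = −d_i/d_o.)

m = +4.80

1/d_i = 1/f − 1/d_o = 1/(24.00) − 1/(19.0) = -0.01096, so d_i = -91.20 cm.
m = −d_i/d_o = −(-91.20)/(19.0) = +4.80.
The image is virtual, upright and enlarged, on the same side as the object.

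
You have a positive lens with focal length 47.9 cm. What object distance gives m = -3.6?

61.2 cm

m = −d_i/d_o ⇒ d_i = −m·d_o.
1/f = 1/d_o + 1/d_i = 1/d_o − 1/(m·d_o) = (1 − 1/m)/d_o, so d_o = f(1 − 1/m) = (47.90)(1 − 1/(-3.6)) = 61.2 cm.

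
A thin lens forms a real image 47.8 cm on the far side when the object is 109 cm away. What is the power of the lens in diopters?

d_i = +47.8 cm.
1/f = 1/d_o + 1/d_i = 1/(109) + 1/(47.8) = 0.03009 cm⁻¹.
f = 33.23 cm = 0.3323 m, so P = 1/f = +3.01 D.

P = +3.01 D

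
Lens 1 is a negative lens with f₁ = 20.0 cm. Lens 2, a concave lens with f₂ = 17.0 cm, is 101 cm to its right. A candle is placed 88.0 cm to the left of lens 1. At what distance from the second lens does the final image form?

Lens 1 is diverging, so f₁ = −20.0 cm.
Lens 1: 1/d_i1 = 1/f₁ − 1/d_o1 = 1/(-20.0) − 1/(88.0) = -0.06136, so d_i1 = -16.30 cm.
The intermediate image is 16.30 cm to the left of lens 1 (virtual), which is 101 − (-16.30) = 117.3 cm to the left of lens 2, so d_o2 = +117.3 cm.
Lens 2 is diverging, so f₂ = −17.0 cm.
Lens 2: 1/d_i2 = 1/f₂ − 1/d_o2 = 1/(-17.0) − 1/(117.3) = -0.06735, so d_i2 = -14.8 cm.
The final image is virtual, 14.8 cm to the left of lens 2 (overall magnification ≈ 0.023).

14.8 cm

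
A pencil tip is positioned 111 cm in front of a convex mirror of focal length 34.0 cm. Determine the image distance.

For a convex mirror, f = -34.0 cm.
Mirror equation: 1/v = 1/f − 1/u = 1/(-34.00) − 1/(111) = -0.02941 − 0.009009 = -0.03842, so v = -26.0 cm.
The image is virtual, upright and reduced, behind the mirror.

26.0 cm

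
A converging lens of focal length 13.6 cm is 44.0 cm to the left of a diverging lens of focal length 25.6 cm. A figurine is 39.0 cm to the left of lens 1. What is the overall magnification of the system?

m = -0.281

Lens 1: 1/d_i1 = 1/(13.6) − 1/(39.0) = 0.04789, so d_i1 = 20.88 cm; m₁ = −d_i1/d_o1 = -0.5354.
d_o2 = 44.0 − (20.88) = 23.12 cm.
f₂ = −25.6 cm (diverging).
Lens 2: 1/d_i2 = 1/(-25.6) − 1/(23.12) = -0.08232, so d_i2 = -12.15 cm; m₂ = −d_i2/d_o2 = +0.5255.
m = m₁·m₂ = (-0.5354)(+0.5255) = -0.281.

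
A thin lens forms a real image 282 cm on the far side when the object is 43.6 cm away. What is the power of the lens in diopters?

P = +2.65 D

d_i = +282 cm.
1/f = 1/d_o + 1/d_i = 1/(43.6) + 1/(282) = 0.02648 cm⁻¹.
f = 37.76 cm = 0.3776 m, so P = 1/f = +2.65 D.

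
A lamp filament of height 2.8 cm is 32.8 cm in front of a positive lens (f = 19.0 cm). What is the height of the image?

3.86 cm

1/d_i = 1/f − 1/d_o = 1/(19.00) − 1/(32.8) = 0.02214, so d_i = 45.16 cm.
m = −d_i/d_o = -1.377.
|h_i| = |m|·h_o = 1.377 × 2.8 = 3.86 cm. The image is real, inverted and enlarged, on the far side of the lens.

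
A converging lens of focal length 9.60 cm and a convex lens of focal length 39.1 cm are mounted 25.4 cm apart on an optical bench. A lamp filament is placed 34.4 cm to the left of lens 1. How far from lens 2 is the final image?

Lens 1: 1/d_i1 = 1/f₁ − 1/d_o1 = 1/(9.60) − 1/(34.4) = 0.07510, so d_i1 = 13.32 cm.
The intermediate image is 13.32 cm to the right of lens 1, which is 25.4 − (13.32) = 12.08 cm to the left of lens 2, so d_o2 = +12.08 cm.
Lens 2: 1/d_i2 = 1/f₂ − 1/d_o2 = 1/(39.1) − 1/(12.08) = -0.05721, so d_i2 = -17.5 cm.
The final image is virtual, 17.5 cm to the left of lens 2 (overall magnification ≈ -0.56).

17.5 cm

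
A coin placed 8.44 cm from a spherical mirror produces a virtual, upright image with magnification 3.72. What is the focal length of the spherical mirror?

m = −d_i/d_o ⇒ d_i = −m·d_o = −(+3.72)·(8.44) = -31.40 cm.
1/f = 1/d_o + 1/d_i = 1/(8.44) + 1/(-31.40) = 0.08664, so f = 11.5 cm.
Since f is positive, the spherical mirror is concave.

f = 11.5 cm (concave)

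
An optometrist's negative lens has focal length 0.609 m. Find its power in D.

For a negative lens, f = −0.609 m.
P = 1/f = 1/(-0.609 m) = -1.64 D.

P = -1.64 D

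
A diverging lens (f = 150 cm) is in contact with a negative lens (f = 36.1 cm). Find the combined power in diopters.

P₁ = 1/f₁ = 1/(-1.50 m) = -0.6667 D; P₂ = 1/f₂ = 1/(-0.361 m) = -2.770 D.
For thin lenses in contact, P = P₁ + P₂ = (-0.6667) + (-2.770) = -3.44 D.

P = -3.44 D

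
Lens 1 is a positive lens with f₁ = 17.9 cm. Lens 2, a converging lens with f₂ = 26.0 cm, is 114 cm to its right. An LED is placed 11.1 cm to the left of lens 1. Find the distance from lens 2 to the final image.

31.8 cm

Lens 1: 1/d_i1 = 1/f₁ − 1/d_o1 = 1/(17.9) − 1/(11.1) = -0.03422, so d_i1 = -29.22 cm.
The intermediate image is 29.22 cm to the left of lens 1 (virtual), which is 114 − (-29.22) = 143.2 cm to the left of lens 2, so d_o2 = +143.2 cm.
Lens 2: 1/d_i2 = 1/f₂ − 1/d_o2 = 1/(26.0) − 1/(143.2) = 0.03148, so d_i2 = 31.8 cm.
The final image is real, 31.8 cm to the right of lens 2 (overall magnification ≈ -0.58).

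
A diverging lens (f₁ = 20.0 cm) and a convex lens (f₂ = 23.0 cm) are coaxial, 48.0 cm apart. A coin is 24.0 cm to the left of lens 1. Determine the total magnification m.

f₁ = −20.0 cm (diverging).
Lens 1: 1/d_i1 = 1/(-20.0) − 1/(24.0) = -0.09167, so d_i1 = -10.91 cm; m₁ = −d_i1/d_o1 = +0.4546.
d_o2 = 48.0 − (-10.91) = 58.91 cm.
Lens 2: 1/d_i2 = 1/(23.0) − 1/(58.91) = 0.02650, so d_i2 = 37.73 cm; m₂ = −d_i2/d_o2 = -0.6405.
m = m₁·m₂ = (+0.4546)(-0.6405) = -0.291.

m = -0.291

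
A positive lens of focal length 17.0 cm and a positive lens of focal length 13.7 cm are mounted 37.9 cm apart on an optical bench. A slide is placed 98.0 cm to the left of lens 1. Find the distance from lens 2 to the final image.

65.4 cm

Lens 1: 1/d_i1 = 1/f₁ − 1/d_o1 = 1/(17.0) − 1/(98.0) = 0.04862, so d_i1 = 20.57 cm.
The intermediate image is 20.57 cm to the right of lens 1, which is 37.9 − (20.57) = 17.33 cm to the left of lens 2, so d_o2 = +17.33 cm.
Lens 2: 1/d_i2 = 1/f₂ − 1/d_o2 = 1/(13.7) − 1/(17.33) = 0.01529, so d_i2 = 65.4 cm.
The final image is real, 65.4 cm to the right of lens 2 (overall magnification ≈ 0.79).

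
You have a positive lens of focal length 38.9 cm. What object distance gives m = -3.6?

49.7 cm

m = −d_i/d_o ⇒ d_i = −m·d_o.
1/f = 1/d_o + 1/d_i = 1/d_o − 1/(m·d_o) = (1 − 1/m)/d_o, so d_o = f(1 − 1/m) = (38.90)(1 − 1/(-3.6)) = 49.7 cm.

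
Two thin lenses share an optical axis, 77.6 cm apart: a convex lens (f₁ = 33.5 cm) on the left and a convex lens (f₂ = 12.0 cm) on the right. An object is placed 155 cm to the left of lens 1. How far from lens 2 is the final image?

18.3 cm

Lens 1: 1/d_i1 = 1/f₁ − 1/d_o1 = 1/(33.5) − 1/(155) = 0.02340, so d_i1 = 42.74 cm.
The intermediate image is 42.74 cm to the right of lens 1, which is 77.6 − (42.74) = 34.86 cm to the left of lens 2, so d_o2 = +34.86 cm.
Lens 2: 1/d_i2 = 1/f₂ − 1/d_o2 = 1/(12.0) − 1/(34.86) = 0.05465, so d_i2 = 18.3 cm.
The final image is real, 18.3 cm to the right of lens 2 (overall magnification ≈ 0.14).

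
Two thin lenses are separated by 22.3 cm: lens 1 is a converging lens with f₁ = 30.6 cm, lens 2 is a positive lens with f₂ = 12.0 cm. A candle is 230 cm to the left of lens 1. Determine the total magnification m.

Lens 1: 1/d_i1 = 1/(30.6) − 1/(230) = 0.02833, so d_i1 = 35.30 cm; m₁ = −d_i1/d_o1 = -0.1535.
d_o2 = 22.3 − (35.30) = -13.00 cm (virtual object).
Lens 2: 1/d_i2 = 1/(12.0) − 1/(-13.00) = 0.1603, so d_i2 = 6.240 cm; m₂ = −d_i2/d_o2 = +0.4800.
m = m₁·m₂ = (-0.1535)(+0.4800) = -0.0737.

m = -0.0737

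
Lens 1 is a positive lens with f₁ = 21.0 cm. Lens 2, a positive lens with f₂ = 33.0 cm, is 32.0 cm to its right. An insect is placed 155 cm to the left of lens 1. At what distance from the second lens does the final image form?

Lens 1: 1/d_i1 = 1/f₁ − 1/d_o1 = 1/(21.0) − 1/(155) = 0.04117, so d_i1 = 24.29 cm.
The intermediate image is 24.29 cm to the right of lens 1, which is 32.0 − (24.29) = 7.710 cm to the left of lens 2, so d_o2 = +7.710 cm.
Lens 2: 1/d_i2 = 1/f₂ − 1/d_o2 = 1/(33.0) − 1/(7.710) = -0.09940, so d_i2 = -10.1 cm.
The final image is virtual, 10.1 cm to the left of lens 2 (overall magnification ≈ -0.20).

10.1 cm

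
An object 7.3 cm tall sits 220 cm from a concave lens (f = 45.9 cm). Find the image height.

For a concave lens, f = -45.9 cm.
1/d_i = 1/f − 1/d_o = 1/(-45.90) − 1/(220) = -0.02633, so d_i = -37.98 cm.
m = −d_i/d_o = +0.1726.
|h_i| = |m|·h_o = 0.1726 × 7.3 = 1.26 cm. The image is virtual, upright and reduced, on the same side as the object.

1.26 cm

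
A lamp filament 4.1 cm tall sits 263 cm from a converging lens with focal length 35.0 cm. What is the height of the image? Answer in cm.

1/d_i = 1/f − 1/d_o = 1/(35.00) − 1/(263) = 0.02477, so d_i = 40.37 cm.
m = −d_i/d_o = -0.1535.
|h_i| = |m|·h_o = 0.1535 × 4.1 = 0.629 cm. The image is real, inverted and reduced, on the far side of the lens.

0.629 cm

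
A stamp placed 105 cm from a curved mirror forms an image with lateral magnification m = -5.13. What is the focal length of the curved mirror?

f = 87.9 cm (concave)

m = −d_i/d_o ⇒ d_i = −m·d_o = −(-5.13)·(105) = 538.6 cm.
1/f = 1/d_o + 1/d_i = 1/(105) + 1/(538.6) = 0.01138, so f = 87.9 cm.
Since f is positive, the curved mirror is concave.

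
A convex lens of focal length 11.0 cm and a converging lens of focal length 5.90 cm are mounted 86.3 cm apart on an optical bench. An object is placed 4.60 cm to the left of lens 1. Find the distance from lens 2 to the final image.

Lens 1: 1/d_i1 = 1/f₁ − 1/d_o1 = 1/(11.0) − 1/(4.60) = -0.1265, so d_i1 = -7.906 cm.
The intermediate image is 7.906 cm to the left of lens 1 (virtual), which is 86.3 − (-7.906) = 94.21 cm to the left of lens 2, so d_o2 = +94.21 cm.
Lens 2: 1/d_i2 = 1/f₂ − 1/d_o2 = 1/(5.90) − 1/(94.21) = 0.1589, so d_i2 = 6.29 cm.
The final image is real, 6.29 cm to the right of lens 2 (overall magnification ≈ -0.11).

6.29 cm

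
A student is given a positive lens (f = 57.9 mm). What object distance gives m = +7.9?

50.6 mm

m = −d_i/d_o ⇒ d_i = −m·d_o.
1/f = 1/d_o + 1/d_i = 1/d_o − 1/(m·d_o) = (1 − 1/m)/d_o, so d_o = f(1 − 1/m) = (57.90)(1 − 1/(+7.9)) = 50.6 mm.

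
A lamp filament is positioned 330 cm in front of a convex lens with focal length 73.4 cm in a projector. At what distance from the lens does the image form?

Thin-lens equation: 1/d_i = 1/f − 1/d_o = 1/(73.40) − 1/(330) = 0.01362 − 0.003030 = 0.01059, so d_i = 94.4 cm.
The image is real, inverted and reduced, on the far side of the lens.

94.4 cm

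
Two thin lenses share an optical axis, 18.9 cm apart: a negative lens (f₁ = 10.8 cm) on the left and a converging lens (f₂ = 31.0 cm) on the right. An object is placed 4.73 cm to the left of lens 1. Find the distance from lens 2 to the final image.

78.1 cm

Lens 1 is diverging, so f₁ = −10.8 cm.
Lens 1: 1/d_i1 = 1/f₁ − 1/d_o1 = 1/(-10.8) − 1/(4.73) = -0.3040, so d_i1 = -3.289 cm.
The intermediate image is 3.289 cm to the left of lens 1 (virtual), which is 18.9 − (-3.289) = 22.19 cm to the left of lens 2, so d_o2 = +22.19 cm.
Lens 2: 1/d_i2 = 1/f₂ − 1/d_o2 = 1/(31.0) − 1/(22.19) = -0.01281, so d_i2 = -78.1 cm.
The final image is virtual, 78.1 cm to the left of lens 2 (overall magnification ≈ 2.4).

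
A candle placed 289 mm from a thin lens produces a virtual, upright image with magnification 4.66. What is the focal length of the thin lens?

m = −d_i/d_o ⇒ d_i = −m·d_o = −(+4.66)·(289) = -1347 mm.
1/f = 1/d_o + 1/d_i = 1/(289) + 1/(-1347) = 0.002718, so f = 368 mm.
Since f is positive, the thin lens is converging.

f = 368 mm (converging)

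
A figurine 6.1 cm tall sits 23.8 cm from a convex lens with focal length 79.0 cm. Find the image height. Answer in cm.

1/d_i = 1/f − 1/d_o = 1/(79.00) − 1/(23.8) = -0.02936, so d_i = -34.06 cm.
m = −d_i/d_o = +1.431.
|h_i| = |m|·h_o = 1.431 × 6.1 = 8.73 cm. The image is virtual, upright and enlarged, on the same side as the object.

8.73 cm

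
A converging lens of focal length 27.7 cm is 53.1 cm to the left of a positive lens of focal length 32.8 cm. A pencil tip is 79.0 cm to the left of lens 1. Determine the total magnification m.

Lens 1: 1/d_i1 = 1/(27.7) − 1/(79.0) = 0.02344, so d_i1 = 42.66 cm; m₁ = −d_i1/d_o1 = -0.5400.
d_o2 = 53.1 − (42.66) = 10.44 cm.
Lens 2: 1/d_i2 = 1/(32.8) − 1/(10.44) = -0.06530, so d_i2 = -15.31 cm; m₂ = −d_i2/d_o2 = +1.467.
m = m₁·m₂ = (-0.5400)(+1.467) = -0.792.

m = -0.792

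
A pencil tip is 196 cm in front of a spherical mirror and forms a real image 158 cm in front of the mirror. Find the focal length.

f = 87.5 cm (concave)

Real image ⇒ d_i = +158 cm.
1/f = 1/d_o + 1/d_i = 1/(196) + 1/(158) = 0.01143, so f = 87.5 cm.
Since f is positive, the spherical mirror is concave.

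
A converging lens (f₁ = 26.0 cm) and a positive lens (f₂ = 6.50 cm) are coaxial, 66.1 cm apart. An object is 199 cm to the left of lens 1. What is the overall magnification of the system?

Lens 1: 1/d_i1 = 1/(26.0) − 1/(199) = 0.03344, so d_i1 = 29.91 cm; m₁ = −d_i1/d_o1 = -0.1503.
d_o2 = 66.1 − (29.91) = 36.19 cm.
Lens 2: 1/d_i2 = 1/(6.50) − 1/(36.19) = 0.1262, so d_i2 = 7.923 cm; m₂ = −d_i2/d_o2 = -0.2189.
m = m₁·m₂ = (-0.1503)(-0.2189) = +0.0329.

m = +0.0329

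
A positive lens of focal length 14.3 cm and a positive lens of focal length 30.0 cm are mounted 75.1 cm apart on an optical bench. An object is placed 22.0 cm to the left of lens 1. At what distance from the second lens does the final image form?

Lens 1: 1/d_i1 = 1/f₁ − 1/d_o1 = 1/(14.3) − 1/(22.0) = 0.02448, so d_i1 = 40.86 cm.
The intermediate image is 40.86 cm to the right of lens 1, which is 75.1 − (40.86) = 34.24 cm to the left of lens 2, so d_o2 = +34.24 cm.
Lens 2: 1/d_i2 = 1/f₂ − 1/d_o2 = 1/(30.0) − 1/(34.24) = 0.004128, so d_i2 = 242 cm.
The final image is real, 242 cm to the right of lens 2 (overall magnification ≈ 13).

242 cm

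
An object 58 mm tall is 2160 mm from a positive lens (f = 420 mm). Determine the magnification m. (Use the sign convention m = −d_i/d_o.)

m = -0.241

1/d_i = 1/f − 1/d_o = 1/(420.0) − 1/(2160) = 0.001918, so d_i = 521.4 mm.
m = −d_i/d_o = −(521.4)/(2160) = -0.241.
The image is real, inverted and reduced, on the far side of the lens.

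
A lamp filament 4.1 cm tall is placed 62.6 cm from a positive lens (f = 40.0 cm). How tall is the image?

1/d_i = 1/f − 1/d_o = 1/(40.00) − 1/(62.6) = 0.009026, so d_i = 110.8 cm.
m = −d_i/d_o = -1.770.
|h_i| = |m|·h_o = 1.770 × 4.1 = 7.26 cm. The image is real, inverted and enlarged, on the far side of the lens.

7.26 cm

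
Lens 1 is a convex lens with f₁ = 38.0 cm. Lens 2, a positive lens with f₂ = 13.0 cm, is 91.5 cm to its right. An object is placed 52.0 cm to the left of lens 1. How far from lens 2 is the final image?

Lens 1: 1/d_i1 = 1/f₁ − 1/d_o1 = 1/(38.0) − 1/(52.0) = 0.007085, so d_i1 = 141.1 cm.
The intermediate image is 141.1 cm to the right of lens 1, which lies 49.60 cm to the right of lens 2 — a virtual object — so d_o2 = −49.60 cm.
Lens 2: 1/d_i2 = 1/f₂ − 1/d_o2 = 1/(13.0) − 1/(-49.60) = 0.09708, so d_i2 = 10.3 cm.
The final image is real, 10.3 cm to the right of lens 2 (overall magnification ≈ -0.56).

10.3 cm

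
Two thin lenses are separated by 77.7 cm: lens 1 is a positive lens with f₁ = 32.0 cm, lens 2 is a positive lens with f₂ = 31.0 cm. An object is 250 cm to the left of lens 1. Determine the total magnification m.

Lens 1: 1/d_i1 = 1/(32.0) − 1/(250) = 0.02725, so d_i1 = 36.70 cm; m₁ = −d_i1/d_o1 = -0.1468.
d_o2 = 77.7 − (36.70) = 41.00 cm.
Lens 2: 1/d_i2 = 1/(31.0) − 1/(41.00) = 0.007868, so d_i2 = 127.1 cm; m₂ = −d_i2/d_o2 = -3.100.
m = m₁·m₂ = (-0.1468)(-3.100) = +0.455.

m = +0.455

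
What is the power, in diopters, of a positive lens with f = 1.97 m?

P = +0.508 D

P = 1/f = 1/(1.97 m) = +0.508 D.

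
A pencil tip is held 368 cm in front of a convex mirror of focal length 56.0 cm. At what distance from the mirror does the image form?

For a convex mirror, f = -56.0 cm.
Mirror equation: 1/v = 1/f − 1/u = 1/(-56.00) − 1/(368) = -0.01786 − 0.002717 = -0.02057, so v = -48.6 cm.
The image is virtual, upright and reduced, behind the mirror.

48.6 cm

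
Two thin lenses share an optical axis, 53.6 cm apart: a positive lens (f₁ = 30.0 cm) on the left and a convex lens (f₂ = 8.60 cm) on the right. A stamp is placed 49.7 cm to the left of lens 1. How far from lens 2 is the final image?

6.19 cm

Lens 1: 1/d_i1 = 1/f₁ − 1/d_o1 = 1/(30.0) − 1/(49.7) = 0.01321, so d_i1 = 75.69 cm.
The intermediate image is 75.69 cm to the right of lens 1, which lies 22.09 cm to the right of lens 2 — a virtual object — so d_o2 = −22.09 cm.
Lens 2: 1/d_i2 = 1/f₂ − 1/d_o2 = 1/(8.60) − 1/(-22.09) = 0.1615, so d_i2 = 6.19 cm.
The final image is real, 6.19 cm to the right of lens 2 (overall magnification ≈ -0.43).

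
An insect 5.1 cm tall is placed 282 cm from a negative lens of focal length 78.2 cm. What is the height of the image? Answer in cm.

1.11 cm

For a negative lens, f = -78.2 cm.
1/d_i = 1/f − 1/d_o = 1/(-78.20) − 1/(282) = -0.01633, so d_i = -61.22 cm.
m = −d_i/d_o = +0.2171.
|h_i| = |m|·h_o = 0.2171 × 5.1 = 1.11 cm. The image is virtual, upright and reduced, on the same side as the object.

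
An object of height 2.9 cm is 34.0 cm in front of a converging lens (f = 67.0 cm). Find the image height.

1/d_i = 1/f − 1/d_o = 1/(67.00) − 1/(34.0) = -0.01449, so d_i = -69.03 cm.
m = −d_i/d_o = +2.030.
|h_i| = |m|·h_o = 2.030 × 2.9 = 5.89 cm. The image is virtual, upright and enlarged, on the same side as the object.

5.89 cm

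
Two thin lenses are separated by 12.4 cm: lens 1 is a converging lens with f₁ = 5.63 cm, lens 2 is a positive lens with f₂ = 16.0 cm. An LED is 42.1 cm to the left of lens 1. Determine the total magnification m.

Lens 1: 1/d_i1 = 1/(5.63) − 1/(42.1) = 0.1539, so d_i1 = 6.499 cm; m₁ = −d_i1/d_o1 = -0.1544.
d_o2 = 12.4 − (6.499) = 5.901 cm.
Lens 2: 1/d_i2 = 1/(16.0) − 1/(5.901) = -0.1070, so d_i2 = -9.349 cm; m₂ = −d_i2/d_o2 = +1.584.
m = m₁·m₂ = (-0.1544)(+1.584) = -0.245.

m = -0.245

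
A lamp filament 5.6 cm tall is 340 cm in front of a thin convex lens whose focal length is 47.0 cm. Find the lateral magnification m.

1/d_i = 1/f − 1/d_o = 1/(47.00) − 1/(340) = 0.01834, so d_i = 54.54 cm.
m = −d_i/d_o = −(54.54)/(340) = -0.160.
The image is real, inverted and reduced, on the far side of the lens.

m = -0.160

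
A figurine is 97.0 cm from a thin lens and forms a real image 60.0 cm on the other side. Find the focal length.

f = 37.1 cm (converging)

Real image ⇒ d_i = +60.0 cm.
1/f = 1/d_o + 1/d_i = 1/(97.0) + 1/(60.0) = 0.02698, so f = 37.1 cm.
Since f is positive, the thin lens is converging.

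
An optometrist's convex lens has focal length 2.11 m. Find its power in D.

P = 1/f = 1/(2.11 m) = +0.474 D.

P = +0.474 D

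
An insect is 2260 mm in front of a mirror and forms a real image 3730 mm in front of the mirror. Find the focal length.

Real image ⇒ d_i = +3730 mm.
1/f = 1/d_o + 1/d_i = 1/(2260) + 1/(3730) = 0.0007106, so f = 1410 mm.
Since f is positive, the mirror is concave.

f = 1410 mm (concave)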